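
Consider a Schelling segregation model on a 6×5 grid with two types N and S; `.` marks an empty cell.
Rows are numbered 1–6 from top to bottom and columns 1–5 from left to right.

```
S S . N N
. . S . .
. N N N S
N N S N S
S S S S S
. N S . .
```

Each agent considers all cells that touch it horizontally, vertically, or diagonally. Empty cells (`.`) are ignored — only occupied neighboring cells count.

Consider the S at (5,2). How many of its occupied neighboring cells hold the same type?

Occupied neighbors of (5,2): (4,1)=N, (4,2)=N, (4,3)=S, (5,1)=S, (5,3)=S, (6,2)=N, (6,3)=S.
Same type (S): 4 of 7.

4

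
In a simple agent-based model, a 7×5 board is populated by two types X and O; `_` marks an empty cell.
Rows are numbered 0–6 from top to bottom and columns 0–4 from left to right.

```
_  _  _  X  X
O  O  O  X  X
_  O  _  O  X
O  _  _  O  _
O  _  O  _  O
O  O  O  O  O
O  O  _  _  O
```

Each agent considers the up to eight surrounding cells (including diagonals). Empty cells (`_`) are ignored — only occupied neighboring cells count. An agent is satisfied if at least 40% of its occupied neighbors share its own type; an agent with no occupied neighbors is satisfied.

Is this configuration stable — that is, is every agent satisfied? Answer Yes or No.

Yes

(0,3)X 3/4 ok
(0,4)X 3/3 ok
(1,0)O 2/2 ok
(1,1)O 3/3 ok
(1,2)O 3/5 ok
(1,3)X 4/6 ok
(1,4)X 4/5 ok
(2,1)O 4/4 ok
(2,3)O 2/5 ok
(2,4)X 2/4 ok
(3,0)O 2/2 ok
(3,3)O 3/4 ok
(4,0)O 3/3 ok
(4,2)O 4/4 ok
(4,4)O 3/3 ok
(5,0)O 4/4 ok
(5,1)O 6/6 ok
(5,2)O 4/4 ok
(5,3)O 5/5 ok
(5,4)O 3/3 ok
(6,0)O 3/3 ok
(6,1)O 4/4 ok
(6,4)O 2/2 ok
All meet the threshold, so the configuration is stable.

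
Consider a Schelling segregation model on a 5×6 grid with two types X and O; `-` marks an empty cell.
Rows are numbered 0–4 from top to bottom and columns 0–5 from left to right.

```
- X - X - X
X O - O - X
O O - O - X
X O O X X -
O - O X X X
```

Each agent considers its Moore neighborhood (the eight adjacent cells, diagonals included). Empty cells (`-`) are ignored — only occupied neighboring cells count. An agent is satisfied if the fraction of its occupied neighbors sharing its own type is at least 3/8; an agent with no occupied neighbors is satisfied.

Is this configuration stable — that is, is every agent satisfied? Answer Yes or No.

(0,1)X 1/2 ok
(0,3)X 0/1 unhappy
(0,5)X 1/1 ok
(1,0)X 1/4 unhappy
(1,1)O 2/4 ok
(1,3)O 1/2 ok
(1,5)X 2/2 ok
(2,0)O 3/5 ok
(2,1)O 4/6 ok
(2,3)O 2/4 ok
(2,5)X 2/2 ok
(3,0)X 0/4 unhappy
(3,1)O 5/6 ok
(3,2)O 4/6 ok
(3,3)X 3/6 ok
(3,4)X 5/6 ok
(4,0)O 1/2 ok
(4,2)O 2/4 ok
(4,3)X 3/5 ok
(4,4)X 4/4 ok
(4,5)X 2/2 ok
For instance (0,3) has only 0/1 same-type neighbors, below 3/8.

No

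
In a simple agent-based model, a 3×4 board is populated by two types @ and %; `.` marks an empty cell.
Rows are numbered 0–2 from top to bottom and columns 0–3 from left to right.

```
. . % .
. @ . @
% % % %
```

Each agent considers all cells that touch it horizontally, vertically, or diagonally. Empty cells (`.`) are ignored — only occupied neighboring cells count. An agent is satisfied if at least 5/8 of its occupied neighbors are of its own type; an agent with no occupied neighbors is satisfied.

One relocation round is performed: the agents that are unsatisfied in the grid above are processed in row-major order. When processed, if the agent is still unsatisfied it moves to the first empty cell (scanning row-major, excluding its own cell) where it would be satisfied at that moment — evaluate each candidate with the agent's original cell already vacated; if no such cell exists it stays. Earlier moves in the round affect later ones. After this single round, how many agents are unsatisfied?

Initially unsatisfied (in order): (0,2), (1,1), (1,3), (2,0), (2,2), (2,3).
  (0,2) → (1,0).
  (1,1) → (0,2).
  (1,3) → (0,3).
  (2,0): now satisfied by earlier moves; stays.
  (2,2): now satisfied by earlier moves; stays.
  (2,3): now satisfied by earlier moves; stays.
Resulting grid:
. . @ @
% . . .
% % % %
All satisfied now.

0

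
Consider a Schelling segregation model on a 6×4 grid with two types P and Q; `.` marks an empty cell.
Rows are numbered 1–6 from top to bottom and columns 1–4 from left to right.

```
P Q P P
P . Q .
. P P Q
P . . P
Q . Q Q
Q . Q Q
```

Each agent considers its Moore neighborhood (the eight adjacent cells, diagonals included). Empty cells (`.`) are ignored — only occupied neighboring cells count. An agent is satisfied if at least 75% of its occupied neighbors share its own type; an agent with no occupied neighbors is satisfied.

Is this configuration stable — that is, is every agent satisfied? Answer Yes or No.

(1,1)P 1/2 not
(1,2)Q 1/4 not
(1,3)P 1/3 not
(1,4)P 1/2 not
(2,1)P 2/3 not
(2,3)Q 2/6 not
(3,2)P 3/4 satisfied
(3,3)P 2/4 not
(3,4)Q 1/3 not
(4,1)P 1/2 not
(4,4)P 1/4 not
(5,1)Q 1/2 not
(5,3)Q 3/4 satisfied
(5,4)Q 3/4 satisfied
(6,1)Q 1/1 satisfied
(6,3)Q 3/3 satisfied
(6,4)Q 3/3 satisfied
For instance (1,1) has only 1/2 same-type neighbors, below 3/4.

No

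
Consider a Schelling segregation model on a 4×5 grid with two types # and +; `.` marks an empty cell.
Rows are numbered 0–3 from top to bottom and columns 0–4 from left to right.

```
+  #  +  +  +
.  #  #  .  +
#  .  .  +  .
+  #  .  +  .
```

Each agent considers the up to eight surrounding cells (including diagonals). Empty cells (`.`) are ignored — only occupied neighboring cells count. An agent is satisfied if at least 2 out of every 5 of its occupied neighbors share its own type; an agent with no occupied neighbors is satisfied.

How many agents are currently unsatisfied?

(0,0)+ 0/2 unhappy
(0,1)# 2/4 ok
(0,2)+ 1/4 unhappy
(0,3)+ 3/4 ok
(0,4)+ 2/2 ok
(1,1)# 3/5 ok
(1,2)# 2/5 ok
(1,4)+ 3/3 ok
(2,0)# 2/3 ok
(2,3)+ 2/3 ok
(3,0)+ 0/2 unhappy
(3,1)# 1/2 ok
(3,3)+ 1/1 ok
Unsatisfied: (0,0), (0,2), (3,0) — 3 in total.

3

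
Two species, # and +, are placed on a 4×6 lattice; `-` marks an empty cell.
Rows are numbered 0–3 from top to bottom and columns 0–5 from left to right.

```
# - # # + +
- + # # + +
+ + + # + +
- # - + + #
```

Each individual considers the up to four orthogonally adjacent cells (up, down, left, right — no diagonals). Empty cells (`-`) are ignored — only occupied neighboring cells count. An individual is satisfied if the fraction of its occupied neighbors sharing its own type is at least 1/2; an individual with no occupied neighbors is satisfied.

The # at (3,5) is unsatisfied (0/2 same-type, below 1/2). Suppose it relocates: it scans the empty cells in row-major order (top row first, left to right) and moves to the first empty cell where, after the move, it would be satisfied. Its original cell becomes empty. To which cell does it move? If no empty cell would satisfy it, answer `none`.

(0,1)

Vacating (3,5). Empty cells in order:
  (0,1): 2/3 same-type → satisfied — stop here.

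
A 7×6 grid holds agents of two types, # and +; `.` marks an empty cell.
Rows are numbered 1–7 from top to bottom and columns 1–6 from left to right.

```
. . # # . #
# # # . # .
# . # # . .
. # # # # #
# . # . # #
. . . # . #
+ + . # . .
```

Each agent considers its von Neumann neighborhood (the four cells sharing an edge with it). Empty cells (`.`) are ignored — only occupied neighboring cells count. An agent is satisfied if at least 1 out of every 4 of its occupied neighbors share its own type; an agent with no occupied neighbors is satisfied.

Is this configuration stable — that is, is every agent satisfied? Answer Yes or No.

Row 1: (1,3)# 2/2 ok · (1,4)# 1/1 ok · (1,6)# 0/0 ok
Row 2: (2,1)# 2/2 ok · (2,2)# 2/2 ok · (2,3)# 3/3 ok · (2,5)# 0/0 ok
Row 3: (3,1)# 1/1 ok · (3,3)# 3/3 ok · (3,4)# 2/2 ok
Row 4: (4,2)# 1/1 ok · (4,3)# 4/4 ok · (4,4)# 3/3 ok · (4,5)# 3/3 ok · (4,6)# 2/2 ok
Row 5: (5,1)# 0/0 ok · (5,3)# 1/1 ok · (5,5)# 2/2 ok · (5,6)# 3/3 ok
Row 6: (6,4)# 1/1 ok · (6,6)# 1/1 ok
Row 7: (7,1)+ 1/1 ok · (7,2)+ 1/1 ok · (7,4)# 1/1 ok
All meet the threshold, so the configuration is stable.

Yes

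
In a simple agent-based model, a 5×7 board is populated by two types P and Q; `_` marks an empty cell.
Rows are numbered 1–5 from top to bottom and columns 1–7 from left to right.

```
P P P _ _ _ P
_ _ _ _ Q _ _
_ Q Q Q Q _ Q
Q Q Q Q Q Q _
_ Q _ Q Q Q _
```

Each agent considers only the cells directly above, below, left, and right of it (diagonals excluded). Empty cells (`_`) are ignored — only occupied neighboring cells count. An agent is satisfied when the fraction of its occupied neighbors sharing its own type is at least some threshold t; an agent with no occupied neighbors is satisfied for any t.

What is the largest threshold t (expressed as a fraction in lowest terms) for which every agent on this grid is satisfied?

1/1

Row 1: (1,1)P 1/1 · (1,2)P 2/2 · (1,3)P 1/1 · (1,7)P — no occupied neighbors
Row 2: (2,5)Q 1/1
Row 3: (3,2)Q 2/2 · (3,3)Q 3/3 · (3,4)Q 3/3 · (3,5)Q 3/3 · (3,7)Q — no occupied neighbors
Row 4: (4,1)Q 1/1 · (4,2)Q 4/4 · (4,3)Q 3/3 · (4,4)Q 4/4 · (4,5)Q 4/4 · (4,6)Q 2/2
Row 5: (5,2)Q 1/1 · (5,4)Q 2/2 · (5,5)Q 3/3 · (5,6)Q 2/2
The smallest same-type fraction is 1/1 at (1,1), which reduces to 1/1. Any threshold above that leaves this agent unsatisfied.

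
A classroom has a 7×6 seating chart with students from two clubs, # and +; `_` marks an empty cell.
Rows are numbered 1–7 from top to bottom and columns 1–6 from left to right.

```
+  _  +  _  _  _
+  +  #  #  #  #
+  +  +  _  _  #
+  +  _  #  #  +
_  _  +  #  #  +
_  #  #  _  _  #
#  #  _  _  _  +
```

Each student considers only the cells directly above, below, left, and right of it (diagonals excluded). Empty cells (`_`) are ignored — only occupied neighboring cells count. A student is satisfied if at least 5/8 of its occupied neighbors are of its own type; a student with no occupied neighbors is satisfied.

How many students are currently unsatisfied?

(1,1)+ 1/1 ✓
(1,3)+ 0/1 ✗
(2,1)+ 3/3 ✓
(2,2)+ 2/3 ✓
(2,3)# 1/4 ✗
(2,4)# 2/2 ✓
(2,5)# 2/2 ✓
(2,6)# 2/2 ✓
(3,1)+ 3/3 ✓
(3,2)+ 4/4 ✓
(3,3)+ 1/2 ✗
(3,6)# 1/2 ✗
(4,1)+ 2/2 ✓
(4,2)+ 2/2 ✓
(4,4)# 2/2 ✓
(4,5)# 2/3 ✓
(4,6)+ 1/3 ✗
(5,3)+ 0/2 ✗
(5,4)# 2/3 ✓
(5,5)# 2/3 ✓
(5,6)+ 1/3 ✗
(6,2)# 2/2 ✓
(6,3)# 1/2 ✗
(6,6)# 0/2 ✗
(7,1)# 1/1 ✓
(7,2)# 2/2 ✓
(7,6)+ 0/1 ✗
Unsatisfied: (1,3), (2,3), (3,3), (3,6), (4,6), (5,3), (5,6), (6,3), (6,6), (7,6) — 10 in total.

10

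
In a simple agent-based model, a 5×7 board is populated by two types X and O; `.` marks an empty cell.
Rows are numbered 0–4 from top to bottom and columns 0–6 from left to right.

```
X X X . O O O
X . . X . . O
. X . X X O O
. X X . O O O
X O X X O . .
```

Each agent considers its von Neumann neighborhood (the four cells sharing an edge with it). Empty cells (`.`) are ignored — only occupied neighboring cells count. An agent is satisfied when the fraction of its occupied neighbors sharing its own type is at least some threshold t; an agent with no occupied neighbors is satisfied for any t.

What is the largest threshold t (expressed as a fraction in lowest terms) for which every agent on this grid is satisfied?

(0,0)X 2/2
(0,1)X 2/2
(0,2)X 1/1
(0,4)O 1/1
(0,5)O 2/2
(0,6)O 2/2
(1,0)X 1/1
(1,3)X 1/1
(1,6)O 2/2
(2,1)X 1/1
(2,3)X 2/2
(2,4)X 1/3
(2,5)O 2/3
(2,6)O 3/3
(3,1)X 2/3
(3,2)X 2/2
(3,4)O 2/3
(3,5)O 3/3
(3,6)O 2/2
(4,0)X 0/1
(4,1)O 0/3
(4,2)X 2/3
(4,3)X 1/2
(4,4)O 1/2
The smallest same-type fraction is 0/1 at (4,0), which reduces to 0/1. Any threshold above that leaves this agent unsatisfied.

0/1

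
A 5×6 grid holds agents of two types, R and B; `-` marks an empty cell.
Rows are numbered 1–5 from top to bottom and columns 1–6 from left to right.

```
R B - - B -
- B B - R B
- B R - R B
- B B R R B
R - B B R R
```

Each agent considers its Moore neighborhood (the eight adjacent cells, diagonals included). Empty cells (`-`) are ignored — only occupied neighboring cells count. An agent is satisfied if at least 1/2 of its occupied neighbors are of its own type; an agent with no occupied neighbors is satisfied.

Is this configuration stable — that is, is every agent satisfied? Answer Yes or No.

Row 1: (1,1)R 0/2 not · (1,2)B 2/3 satisfied · (1,5)B 1/2 satisfied
Row 2: (2,2)B 3/5 satisfied · (2,3)B 3/4 satisfied · (2,5)R 1/4 not · (2,6)B 2/4 satisfied
Row 3: (3,2)B 4/5 satisfied · (3,3)R 1/6 not · (3,5)R 3/6 satisfied · (3,6)B 2/5 not
Row 4: (4,2)B 3/5 satisfied · (4,3)B 4/6 satisfied · (4,4)R 4/7 satisfied · (4,5)R 4/7 satisfied · (4,6)B 1/5 not
Row 5: (5,1)R 0/1 not · (5,3)B 3/4 satisfied · (5,4)B 2/5 not · (5,5)R 3/5 satisfied · (5,6)R 2/3 satisfied
For instance (1,1) has only 0/2 same-type neighbors, below 1/2.

No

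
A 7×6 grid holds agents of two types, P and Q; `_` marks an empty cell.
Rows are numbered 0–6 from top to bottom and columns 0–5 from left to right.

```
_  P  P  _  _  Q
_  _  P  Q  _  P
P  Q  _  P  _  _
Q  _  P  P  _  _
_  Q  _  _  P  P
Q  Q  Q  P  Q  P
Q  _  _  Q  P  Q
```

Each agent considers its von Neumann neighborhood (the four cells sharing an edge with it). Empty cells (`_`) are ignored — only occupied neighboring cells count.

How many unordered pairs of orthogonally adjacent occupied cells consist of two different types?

Scan each occupied cell's neighbors to the right and below so each pair is counted once.
From row 0: 1 unlike of 3 pairs (running 1/3).
From row 1: 2 unlike of 2 pairs (running 3/5).
From row 2: 2 unlike of 3 pairs (running 5/8).
From row 3: 0 unlike of 1 pairs (running 5/9).
From row 4: 1 unlike of 4 pairs (running 6/13).
From row 5: 6 unlike of 9 pairs (running 12/22).
From row 6: 2 unlike of 2 pairs (running 14/24).
Total adjacent occupied pairs: 24; unlike-type pairs: 14.

14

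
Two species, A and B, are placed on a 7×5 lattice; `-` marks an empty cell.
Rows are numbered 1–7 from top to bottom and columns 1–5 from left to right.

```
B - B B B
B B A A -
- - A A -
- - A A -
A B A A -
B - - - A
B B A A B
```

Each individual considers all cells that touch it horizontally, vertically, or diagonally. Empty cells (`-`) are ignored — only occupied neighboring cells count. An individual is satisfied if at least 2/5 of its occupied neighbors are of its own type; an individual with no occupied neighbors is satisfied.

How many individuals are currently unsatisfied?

(1,1)B 2/2 ok
(1,3)B 2/4 ok
(1,4)B 2/4 ok
(1,5)B 1/2 ok
(2,1)B 2/2 ok
(2,2)B 3/5 ok
(2,3)A 3/6 ok
(2,4)A 3/6 ok
(3,3)A 5/6 ok
(3,4)A 5/5 ok
(4,3)A 5/6 ok
(4,4)A 5/5 ok
(5,1)A 0/2 unhappy
(5,2)B 1/4 unhappy
(5,3)A 3/4 ok
(5,4)A 4/4 ok
(6,1)B 3/4 ok
(6,5)A 2/3 ok
(7,1)B 2/2 ok
(7,2)B 2/3 ok
(7,3)A 1/2 ok
(7,4)A 2/3 ok
(7,5)B 0/2 unhappy
Unsatisfied: (5,1), (5,2), (7,5) — 3 in total.

3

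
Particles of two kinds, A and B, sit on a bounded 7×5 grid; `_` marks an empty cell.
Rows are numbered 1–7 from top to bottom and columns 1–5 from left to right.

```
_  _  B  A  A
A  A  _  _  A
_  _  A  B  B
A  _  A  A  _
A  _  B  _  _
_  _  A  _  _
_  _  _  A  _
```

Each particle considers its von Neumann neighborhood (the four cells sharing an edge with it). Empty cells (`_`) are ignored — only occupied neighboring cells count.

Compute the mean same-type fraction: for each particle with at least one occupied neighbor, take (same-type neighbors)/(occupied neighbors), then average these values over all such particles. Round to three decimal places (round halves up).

Row 1: (1,3)B 0/1 · (1,4)A 1/2 · (1,5)A 2/2
Row 2: (2,1)A 1/1 · (2,2)A 1/1 · (2,5)A 1/2
Row 3: (3,3)A 1/2 · (3,4)B 1/3 · (3,5)B 1/2
Row 4: (4,1)A 1/1 · (4,3)A 2/3 · (4,4)A 1/2
Row 5: (5,1)A 1/1 · (5,3)B 0/2
Row 6: (6,3)A 0/1
Row 7: (7,4)A — no occupied neighbors
Sum over 15 particles: 0/1 + 1/2 + 2/2 + 1/1 + 1/1 + 1/2 + 1/2 + 1/3 + 1/2 + 1/1 + 2/3 + 1/2 + 1/1 + 0/2 + 0/1 = 17/2; mean = 17/2 ÷ 15 = 17/30 = 0.566666… → 0.567.

0.567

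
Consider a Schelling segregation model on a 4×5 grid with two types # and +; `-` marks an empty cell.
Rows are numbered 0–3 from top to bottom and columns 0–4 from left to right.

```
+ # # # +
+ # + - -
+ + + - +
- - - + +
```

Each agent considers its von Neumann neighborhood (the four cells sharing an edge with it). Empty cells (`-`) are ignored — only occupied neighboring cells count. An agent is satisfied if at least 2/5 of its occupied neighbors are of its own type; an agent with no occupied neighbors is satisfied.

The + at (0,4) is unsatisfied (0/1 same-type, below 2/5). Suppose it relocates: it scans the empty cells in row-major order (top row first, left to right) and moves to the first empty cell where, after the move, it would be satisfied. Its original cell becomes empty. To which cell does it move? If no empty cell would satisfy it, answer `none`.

Vacating (0,4). Empty cells in order:
  (1,3): 1/2 same-type → satisfied — stop here.

(1,3)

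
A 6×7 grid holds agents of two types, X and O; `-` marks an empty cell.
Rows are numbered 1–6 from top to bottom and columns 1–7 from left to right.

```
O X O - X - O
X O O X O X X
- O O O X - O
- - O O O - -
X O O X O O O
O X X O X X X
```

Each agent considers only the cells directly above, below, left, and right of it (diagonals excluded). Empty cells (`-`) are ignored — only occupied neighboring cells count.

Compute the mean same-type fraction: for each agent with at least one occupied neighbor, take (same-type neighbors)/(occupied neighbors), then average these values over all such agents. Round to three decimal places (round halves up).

0.358

Row 1: (1,1)O 0/2 · (1,2)X 0/3 · (1,3)O 1/2 · (1,5)X 0/1 · (1,7)O 0/1
Row 2: (2,1)X 0/2 · (2,2)O 2/4 · (2,3)O 3/4 · (2,4)X 0/3 · (2,5)O 0/4 · (2,6)X 1/2 · (2,7)X 1/3
Row 3: (3,2)O 2/2 · (3,3)O 4/4 · (3,4)O 2/4 · (3,5)X 0/3 · (3,7)O 0/1
Row 4: (4,3)O 3/3 · (4,4)O 3/4 · (4,5)O 2/3
Row 5: (5,1)X 0/2 · (5,2)O 1/3 · (5,3)O 2/4 · (5,4)X 0/4 · (5,5)O 2/4 · (5,6)O 2/3 · (5,7)O 1/2
Row 6: (6,1)O 0/2 · (6,2)X 1/3 · (6,3)X 1/3 · (6,4)O 0/3 · (6,5)X 1/3 · (6,6)X 2/3 · (6,7)X 1/2
Sum over 34 agents: 0/2 + 0/3 + 1/2 + 0/1 + 0/1 + 0/2 + 2/4 + 3/4 + 0/3 + 0/4 + 1/2 + 1/3 + 2/2 + 4/4 + 2/4 + 0/3 + 0/1 + 3/3 + 3/4 + 2/3 + 0/2 + 1/3 + 2/4 + 0/4 + 2/4 + 2/3 + 1/2 + 0/2 + 1/3 + 1/3 + 0/3 + 1/3 + 2/3 + 1/2 = 73/6; mean = 73/6 ÷ 34 = 73/204 = 0.357843… → 0.358.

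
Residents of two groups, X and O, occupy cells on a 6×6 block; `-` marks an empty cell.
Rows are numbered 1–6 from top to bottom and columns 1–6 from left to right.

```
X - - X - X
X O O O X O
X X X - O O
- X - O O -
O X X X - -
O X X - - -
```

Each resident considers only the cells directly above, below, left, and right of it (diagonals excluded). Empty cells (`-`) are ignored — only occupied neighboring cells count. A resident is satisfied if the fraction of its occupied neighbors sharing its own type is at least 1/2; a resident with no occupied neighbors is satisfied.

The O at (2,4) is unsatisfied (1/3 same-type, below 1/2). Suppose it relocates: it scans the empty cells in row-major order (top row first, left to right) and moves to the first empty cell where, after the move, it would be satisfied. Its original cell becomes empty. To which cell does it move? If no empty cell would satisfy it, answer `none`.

(1,2)

Vacating (2,4). Empty cells in order:
  (1,2): 1/2 same-type → satisfied — stop here.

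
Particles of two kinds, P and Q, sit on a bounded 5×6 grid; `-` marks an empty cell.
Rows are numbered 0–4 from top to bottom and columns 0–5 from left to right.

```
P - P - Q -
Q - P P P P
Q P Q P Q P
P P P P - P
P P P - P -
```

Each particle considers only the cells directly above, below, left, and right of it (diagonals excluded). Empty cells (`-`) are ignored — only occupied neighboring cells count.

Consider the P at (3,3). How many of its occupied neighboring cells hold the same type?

Occupied neighbors of (3,3): (2,3)=P, (3,2)=P.
Same type (P): 2 of 2.

2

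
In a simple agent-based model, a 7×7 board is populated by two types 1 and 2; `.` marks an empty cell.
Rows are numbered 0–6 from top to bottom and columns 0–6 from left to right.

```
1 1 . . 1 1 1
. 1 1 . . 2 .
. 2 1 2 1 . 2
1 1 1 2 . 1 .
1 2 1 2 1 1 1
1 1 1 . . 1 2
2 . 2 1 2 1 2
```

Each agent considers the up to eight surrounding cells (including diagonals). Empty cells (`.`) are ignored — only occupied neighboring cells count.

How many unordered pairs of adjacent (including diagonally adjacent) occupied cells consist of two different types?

Scan each occupied cell's neighbors to the right and below (and the two forward diagonals) so each pair is counted once.
Row 0: 1(0,0)–1(0,1)= 1(0,0)–1(1,1)= 1(0,1)–1(1,1)= 1(0,1)–1(1,2)= 1(0,4)–1(0,5)= 1(0,4)–2(1,5)≠ 1(0,5)–1(0,6)= 1(0,5)–2(1,5)≠ 1(0,6)–2(1,5)≠  → 3/9 unlike.
Row 1: 1(1,1)–1(1,2)= 1(1,1)–2(2,1)≠ 1(1,1)–1(2,2)= 1(1,2)–1(2,2)= 1(1,2)–2(2,3)≠ 1(1,2)–2(2,1)≠ 2(1,5)–2(2,6)= 2(1,5)–1(2,4)≠  → 4/8 unlike.
Row 2: 2(2,1)–1(2,2)≠ 2(2,1)–1(3,1)≠ 2(2,1)–1(3,2)≠ 2(2,1)–1(3,0)≠ 1(2,2)–2(2,3)≠ 1(2,2)–1(3,2)= 1(2,2)–2(3,3)≠ 1(2,2)–1(3,1)= 2(2,3)–1(2,4)≠ 2(2,3)–2(3,3)= 2(2,3)–1(3,2)≠ 1(2,4)–1(3,5)= 1(2,4)–2(3,3)≠ 2(2,6)–1(3,5)≠  → 10/14 unlike.
Row 3: 1(3,0)–1(3,1)= 1(3,0)–1(4,0)= 1(3,0)–2(4,1)≠ 1(3,1)–1(3,2)= 1(3,1)–2(4,1)≠ 1(3,1)–1(4,2)= 1(3,1)–1(4,0)= 1(3,2)–2(3,3)≠ 1(3,2)–1(4,2)= 1(3,2)–2(4,3)≠ 1(3,2)–2(4,1)≠ 2(3,3)–2(4,3)= 2(3,3)–1(4,4)≠ 2(3,3)–1(4,2)≠ 1(3,5)–1(4,5)= 1(3,5)–1(4,6)= 1(3,5)–1(4,4)=  → 7/17 unlike.
Row 4: 1(4,0)–2(4,1)≠ 1(4,0)–1(5,0)= 1(4,0)–1(5,1)= 2(4,1)–1(4,2)≠ 2(4,1)–1(5,1)≠ 2(4,1)–1(5,2)≠ 2(4,1)–1(5,0)≠ 1(4,2)–2(4,3)≠ 1(4,2)–1(5,2)= 1(4,2)–1(5,1)= 2(4,3)–1(4,4)≠ 2(4,3)–1(5,2)≠ 1(4,4)–1(4,5)= 1(4,4)–1(5,5)= 1(4,5)–1(4,6)= 1(4,5)–1(5,5)= 1(4,5)–2(5,6)≠ 1(4,6)–2(5,6)≠ 1(4,6)–1(5,5)=  → 10/19 unlike.
Row 5: 1(5,0)–1(5,1)= 1(5,0)–2(6,0)≠ 1(5,1)–1(5,2)= 1(5,1)–2(6,2)≠ 1(5,1)–2(6,0)≠ 1(5,2)–2(6,2)≠ 1(5,2)–1(6,3)= 1(5,5)–2(5,6)≠ 1(5,5)–1(6,5)= 1(5,5)–2(6,6)≠ 1(5,5)–2(6,4)≠ 2(5,6)–2(6,6)= 2(5,6)–1(6,5)≠  → 8/13 unlike.
Row 6: 2(6,2)–1(6,3)≠ 1(6,3)–2(6,4)≠ 2(6,4)–1(6,5)≠ 1(6,5)–2(6,6)≠  → 4/4 unlike.
Total adjacent occupied pairs: 84; unlike-type pairs: 46.

46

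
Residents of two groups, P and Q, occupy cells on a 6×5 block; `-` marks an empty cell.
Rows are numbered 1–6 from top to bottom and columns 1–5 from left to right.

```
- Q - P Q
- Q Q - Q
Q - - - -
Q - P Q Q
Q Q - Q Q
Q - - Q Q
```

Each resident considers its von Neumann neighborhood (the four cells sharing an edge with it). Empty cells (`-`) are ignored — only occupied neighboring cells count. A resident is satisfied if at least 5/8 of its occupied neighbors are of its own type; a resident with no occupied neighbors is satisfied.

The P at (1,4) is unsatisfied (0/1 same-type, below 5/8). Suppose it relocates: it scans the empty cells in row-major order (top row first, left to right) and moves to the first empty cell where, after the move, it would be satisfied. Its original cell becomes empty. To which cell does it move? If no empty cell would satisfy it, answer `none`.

Vacating (1,4). Empty cells in order:
  (1,1): 0/1 same-type → still unsatisfied.
  (1,3): 0/2 same-type → still unsatisfied.
  (2,1): 0/2 same-type → still unsatisfied.
  (2,4): 0/2 same-type → still unsatisfied.
  (3,2): 0/2 same-type → still unsatisfied.
  (3,3): 1/2 same-type → still unsatisfied.
  (3,4): 0/1 same-type → still unsatisfied.
  (3,5): 0/2 same-type → still unsatisfied.
  (4,2): 1/3 same-type → still unsatisfied.
  (5,3): 1/3 same-type → still unsatisfied.
  (6,2): 0/2 same-type → still unsatisfied.
  (6,3): 0/1 same-type → still unsatisfied.

none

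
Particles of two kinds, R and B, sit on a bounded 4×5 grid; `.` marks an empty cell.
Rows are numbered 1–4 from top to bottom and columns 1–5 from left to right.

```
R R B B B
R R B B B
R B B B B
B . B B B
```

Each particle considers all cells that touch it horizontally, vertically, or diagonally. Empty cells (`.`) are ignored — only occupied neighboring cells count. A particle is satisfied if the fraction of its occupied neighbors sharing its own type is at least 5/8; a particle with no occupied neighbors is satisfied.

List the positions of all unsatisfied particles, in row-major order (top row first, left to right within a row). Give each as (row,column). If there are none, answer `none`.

(1,2), (1,3), (2,2), (3,1), (3,2), (4,1)

(1,1)R 3/3 ✓
(1,2)R 3/5 ✗
(1,3)B 3/5 ✗
(1,4)B 5/5 ✓
(1,5)B 3/3 ✓
(2,1)R 4/5 ✓
(2,2)R 4/8 ✗
(2,3)B 6/8 ✓
(2,4)B 8/8 ✓
(2,5)B 5/5 ✓
(3,1)R 2/4 ✗
(3,2)B 4/7 ✗
(3,3)B 6/7 ✓
(3,4)B 8/8 ✓
(3,5)B 5/5 ✓
(4,1)B 1/2 ✗
(4,3)B 4/4 ✓
(4,4)B 5/5 ✓
(4,5)B 3/3 ✓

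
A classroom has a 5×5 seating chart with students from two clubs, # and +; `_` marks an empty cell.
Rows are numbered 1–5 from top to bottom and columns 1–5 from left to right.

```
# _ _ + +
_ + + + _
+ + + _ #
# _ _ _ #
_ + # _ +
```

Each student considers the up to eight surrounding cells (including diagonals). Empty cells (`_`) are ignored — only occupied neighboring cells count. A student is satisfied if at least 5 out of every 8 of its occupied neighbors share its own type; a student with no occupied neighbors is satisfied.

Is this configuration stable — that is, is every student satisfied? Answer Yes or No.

No

Row 1: (1,1)# 0/1 ✗ · (1,4)+ 3/3 ✓ · (1,5)+ 2/2 ✓
Row 2: (2,2)+ 4/5 ✓ · (2,3)+ 5/5 ✓ · (2,4)+ 4/5 ✓
Row 3: (3,1)+ 2/3 ✓ · (3,2)+ 4/5 ✓ · (3,3)+ 4/4 ✓ · (3,5)# 1/2 ✗
Row 4: (4,1)# 0/3 ✗ · (4,5)# 1/2 ✗
Row 5: (5,2)+ 0/2 ✗ · (5,3)# 0/1 ✗ · (5,5)+ 0/1 ✗
For instance (1,1) has only 0/1 same-type neighbors, below 5/8.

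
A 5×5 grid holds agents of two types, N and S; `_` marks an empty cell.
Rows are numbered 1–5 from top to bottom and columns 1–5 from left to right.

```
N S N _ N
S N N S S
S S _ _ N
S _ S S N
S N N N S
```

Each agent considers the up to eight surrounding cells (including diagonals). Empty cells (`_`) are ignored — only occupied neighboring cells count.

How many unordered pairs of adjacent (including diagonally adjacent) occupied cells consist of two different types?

26

Scan each occupied cell's neighbors to the right and below (and the two forward diagonals) so each pair is counted once.
From row 1: 8 unlike of 12 pairs (running 8/12).
From row 2: 7 unlike of 11 pairs (running 15/23).
From row 3: 1 unlike of 6 pairs (running 16/29).
From row 4: 8 unlike of 12 pairs (running 24/41).
From row 5: 2 unlike of 4 pairs (running 26/45).
Total adjacent occupied pairs: 45; unlike-type pairs: 26.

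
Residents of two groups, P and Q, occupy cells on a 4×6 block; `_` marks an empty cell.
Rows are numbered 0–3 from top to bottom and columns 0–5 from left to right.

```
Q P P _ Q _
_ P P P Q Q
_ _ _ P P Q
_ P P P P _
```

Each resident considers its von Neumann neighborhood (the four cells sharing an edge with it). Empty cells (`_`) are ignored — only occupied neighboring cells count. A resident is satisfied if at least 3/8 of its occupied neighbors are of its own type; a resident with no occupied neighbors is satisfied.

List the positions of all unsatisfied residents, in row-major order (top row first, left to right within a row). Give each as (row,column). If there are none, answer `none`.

Row 0: (0,0)Q 0/1 unhappy · (0,1)P 2/3 ok · (0,2)P 2/2 ok · (0,4)Q 1/1 ok
Row 1: (1,1)P 2/2 ok · (1,2)P 3/3 ok · (1,3)P 2/3 ok · (1,4)Q 2/4 ok · (1,5)Q 2/2 ok
Row 2: (2,3)P 3/3 ok · (2,4)P 2/4 ok · (2,5)Q 1/2 ok
Row 3: (3,1)P 1/1 ok · (3,2)P 2/2 ok · (3,3)P 3/3 ok · (3,4)P 2/2 ok

(0,0)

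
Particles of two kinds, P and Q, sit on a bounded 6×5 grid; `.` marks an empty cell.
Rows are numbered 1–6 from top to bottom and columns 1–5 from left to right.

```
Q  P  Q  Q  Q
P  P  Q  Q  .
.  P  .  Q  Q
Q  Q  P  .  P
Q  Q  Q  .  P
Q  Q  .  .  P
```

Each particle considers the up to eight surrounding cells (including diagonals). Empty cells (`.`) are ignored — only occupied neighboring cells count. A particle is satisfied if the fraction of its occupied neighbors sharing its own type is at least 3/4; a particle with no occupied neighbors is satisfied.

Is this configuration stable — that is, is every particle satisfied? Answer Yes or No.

Row 1: (1,1)Q 0/3 not · (1,2)P 2/5 not · (1,3)Q 3/5 not · (1,4)Q 4/4 satisfied · (1,5)Q 2/2 satisfied
Row 2: (2,1)P 3/4 satisfied · (2,2)P 3/6 not · (2,3)Q 4/7 not · (2,4)Q 6/6 satisfied
Row 3: (3,2)P 3/6 not · (3,4)Q 3/5 not · (3,5)Q 2/3 not
Row 4: (4,1)Q 3/4 satisfied · (4,2)Q 4/6 not · (4,3)P 1/5 not · (4,5)P 1/3 not
Row 5: (5,1)Q 5/5 satisfied · (5,2)Q 6/7 satisfied · (5,3)Q 3/4 satisfied · (5,5)P 2/2 satisfied
Row 6: (6,1)Q 3/3 satisfied · (6,2)Q 4/4 satisfied · (6,5)P 1/1 satisfied
For instance (1,1) has only 0/3 same-type neighbors, below 3/4.

No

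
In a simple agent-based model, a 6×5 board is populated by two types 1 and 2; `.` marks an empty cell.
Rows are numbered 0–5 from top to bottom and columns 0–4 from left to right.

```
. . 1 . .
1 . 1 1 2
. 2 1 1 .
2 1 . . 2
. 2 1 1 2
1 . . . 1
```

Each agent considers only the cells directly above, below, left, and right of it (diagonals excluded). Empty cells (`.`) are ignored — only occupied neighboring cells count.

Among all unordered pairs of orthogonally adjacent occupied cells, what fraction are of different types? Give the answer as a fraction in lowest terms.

8/15

Scan each occupied cell's neighbors to the right and below so each pair is counted once.
Row 0: 1(0,2)–1(1,2)=  → 0/1 unlike.
Row 1: 1(1,2)–1(1,3)= 1(1,2)–1(2,2)= 1(1,3)–2(1,4)≠ 1(1,3)–1(2,3)=  → 1/4 unlike.
Row 2: 2(2,1)–1(2,2)≠ 2(2,1)–1(3,1)≠ 1(2,2)–1(2,3)=  → 2/3 unlike.
Row 3: 2(3,0)–1(3,1)≠ 1(3,1)–2(4,1)≠ 2(3,4)–2(4,4)=  → 2/3 unlike.
Row 4: 2(4,1)–1(4,2)≠ 1(4,2)–1(4,3)= 1(4,3)–2(4,4)≠ 2(4,4)–1(5,4)≠  → 3/4 unlike.
Total adjacent occupied pairs: 15; unlike-type pairs: 8.
8/15 is already in lowest terms.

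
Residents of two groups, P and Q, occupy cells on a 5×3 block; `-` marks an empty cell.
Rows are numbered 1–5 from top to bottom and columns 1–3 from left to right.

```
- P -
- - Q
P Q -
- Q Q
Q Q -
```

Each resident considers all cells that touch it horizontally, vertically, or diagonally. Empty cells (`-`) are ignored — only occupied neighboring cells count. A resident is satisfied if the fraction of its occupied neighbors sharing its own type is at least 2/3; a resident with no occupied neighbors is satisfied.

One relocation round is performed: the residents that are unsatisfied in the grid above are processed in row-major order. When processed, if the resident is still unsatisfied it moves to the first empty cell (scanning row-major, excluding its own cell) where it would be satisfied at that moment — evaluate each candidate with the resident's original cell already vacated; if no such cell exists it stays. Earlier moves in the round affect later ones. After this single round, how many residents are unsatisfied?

Initially unsatisfied (in order): (1,2), (2,3), (3,1).
  (1,2) → (1,1).
  (2,3): now satisfied by earlier moves; stays.
  (3,1): no empty cell satisfies it; stays.
Resulting grid:
P - -
- - Q
P Q -
- Q Q
Q Q -
Unsatisfied now: (3,1).

1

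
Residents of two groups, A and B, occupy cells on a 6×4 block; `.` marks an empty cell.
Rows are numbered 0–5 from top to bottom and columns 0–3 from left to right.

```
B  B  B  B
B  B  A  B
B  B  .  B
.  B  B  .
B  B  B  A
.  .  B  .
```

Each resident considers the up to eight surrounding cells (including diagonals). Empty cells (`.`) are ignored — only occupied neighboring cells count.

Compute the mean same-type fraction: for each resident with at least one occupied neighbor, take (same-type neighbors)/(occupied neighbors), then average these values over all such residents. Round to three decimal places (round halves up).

0.760

(0,0)B 3/3
(0,1)B 4/5
(0,2)B 4/5
(0,3)B 2/3
(1,0)B 5/5
(1,1)B 6/7
(1,2)A 0/7
(1,3)B 3/4
(2,0)B 4/4
(2,1)B 5/6
(2,3)B 2/3
(3,1)B 6/6
(3,2)B 5/6
(4,0)B 2/2
(4,1)B 5/5
(4,2)B 4/5
(4,3)A 0/3
(5,2)B 2/3
Sum over 18 residents: 3/3 + 4/5 + 4/5 + 2/3 + 5/5 + 6/7 + 0/7 + 3/4 + 4/4 + 5/6 + 2/3 + 6/6 + 5/6 + 2/2 + 5/5 + 4/5 + 0/3 + 2/3 = 5743/420; mean = 5743/420 ÷ 18 = 5743/7560 = 0.759656… → 0.760.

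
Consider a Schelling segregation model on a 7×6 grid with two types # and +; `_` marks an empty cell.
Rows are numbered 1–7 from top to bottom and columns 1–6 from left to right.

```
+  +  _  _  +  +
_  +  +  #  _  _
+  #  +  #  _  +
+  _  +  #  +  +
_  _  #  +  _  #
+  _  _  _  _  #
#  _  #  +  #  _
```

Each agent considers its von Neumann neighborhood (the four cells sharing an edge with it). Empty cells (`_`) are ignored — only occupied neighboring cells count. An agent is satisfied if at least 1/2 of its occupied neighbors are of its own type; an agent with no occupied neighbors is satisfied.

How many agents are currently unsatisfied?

Row 1: (1,1)+ 1/1 ✓ · (1,2)+ 2/2 ✓ · (1,5)+ 1/1 ✓ · (1,6)+ 1/1 ✓
Row 2: (2,2)+ 2/3 ✓ · (2,3)+ 2/3 ✓ · (2,4)# 1/2 ✓
Row 3: (3,1)+ 1/2 ✓ · (3,2)# 0/3 ✗ · (3,3)+ 2/4 ✓ · (3,4)# 2/3 ✓ · (3,6)+ 1/1 ✓
Row 4: (4,1)+ 1/1 ✓ · (4,3)+ 1/3 ✗ · (4,4)# 1/4 ✗ · (4,5)+ 1/2 ✓ · (4,6)+ 2/3 ✓
Row 5: (5,3)# 0/2 ✗ · (5,4)+ 0/2 ✗ · (5,6)# 1/2 ✓
Row 6: (6,1)+ 0/1 ✗ · (6,6)# 1/1 ✓
Row 7: (7,1)# 0/1 ✗ · (7,3)# 0/1 ✗ · (7,4)+ 0/2 ✗ · (7,5)# 0/1 ✗
Unsatisfied: (3,2), (4,3), (4,4), (5,3), (5,4), (6,1), (7,1), (7,3), (7,4), (7,5) — 10 in total.

10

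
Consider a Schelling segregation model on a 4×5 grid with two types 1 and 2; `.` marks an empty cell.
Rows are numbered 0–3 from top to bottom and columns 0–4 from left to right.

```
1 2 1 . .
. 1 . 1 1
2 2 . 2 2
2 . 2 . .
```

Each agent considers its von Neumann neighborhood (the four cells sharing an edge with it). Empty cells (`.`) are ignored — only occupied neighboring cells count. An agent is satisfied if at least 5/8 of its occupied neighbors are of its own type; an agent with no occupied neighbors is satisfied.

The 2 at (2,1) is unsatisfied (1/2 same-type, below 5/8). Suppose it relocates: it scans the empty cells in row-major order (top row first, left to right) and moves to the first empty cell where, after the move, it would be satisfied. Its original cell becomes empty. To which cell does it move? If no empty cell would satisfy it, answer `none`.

Vacating (2,1). Empty cells in order:
  (0,3): 0/2 same-type → still unsatisfied.
  (0,4): 0/1 same-type → still unsatisfied.
  (1,0): 1/3 same-type → still unsatisfied.
  (1,2): 0/3 same-type → still unsatisfied.
  (2,2): 2/2 same-type → satisfied — stop here.

(2,2)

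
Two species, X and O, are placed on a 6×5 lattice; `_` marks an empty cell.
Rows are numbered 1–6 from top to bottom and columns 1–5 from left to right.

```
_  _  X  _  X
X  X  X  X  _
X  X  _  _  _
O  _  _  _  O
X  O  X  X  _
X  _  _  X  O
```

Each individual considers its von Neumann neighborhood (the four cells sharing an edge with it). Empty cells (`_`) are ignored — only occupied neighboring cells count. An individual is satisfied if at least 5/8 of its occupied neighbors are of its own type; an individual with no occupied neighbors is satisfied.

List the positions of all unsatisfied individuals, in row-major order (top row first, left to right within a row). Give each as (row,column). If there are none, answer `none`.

Row 1: (1,3)X 1/1 satisfied · (1,5)X 0/0 satisfied
Row 2: (2,1)X 2/2 satisfied · (2,2)X 3/3 satisfied · (2,3)X 3/3 satisfied · (2,4)X 1/1 satisfied
Row 3: (3,1)X 2/3 satisfied · (3,2)X 2/2 satisfied
Row 4: (4,1)O 0/2 not · (4,5)O 0/0 satisfied
Row 5: (5,1)X 1/3 not · (5,2)O 0/2 not · (5,3)X 1/2 not · (5,4)X 2/2 satisfied
Row 6: (6,1)X 1/1 satisfied · (6,4)X 1/2 not · (6,5)O 0/1 not

(4,1), (5,1), (5,2), (5,3), (6,4), (6,5)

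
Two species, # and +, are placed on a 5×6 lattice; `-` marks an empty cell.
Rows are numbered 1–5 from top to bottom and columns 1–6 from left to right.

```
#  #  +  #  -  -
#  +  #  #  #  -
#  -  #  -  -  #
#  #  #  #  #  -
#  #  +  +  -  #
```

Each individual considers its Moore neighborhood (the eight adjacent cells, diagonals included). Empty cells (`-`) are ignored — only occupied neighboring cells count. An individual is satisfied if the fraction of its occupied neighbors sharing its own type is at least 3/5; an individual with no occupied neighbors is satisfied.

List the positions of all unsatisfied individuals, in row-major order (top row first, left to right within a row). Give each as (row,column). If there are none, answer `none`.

(1,3), (2,2), (5,3), (5,4)

Row 1: (1,1)# 2/3 satisfied · (1,2)# 3/5 satisfied · (1,3)+ 1/5 not · (1,4)# 3/4 satisfied
Row 2: (2,1)# 3/4 satisfied · (2,2)+ 1/7 not · (2,3)# 4/6 satisfied · (2,4)# 4/5 satisfied · (2,5)# 3/3 satisfied
Row 3: (3,1)# 3/4 satisfied · (3,3)# 5/6 satisfied · (3,6)# 2/2 satisfied
Row 4: (4,1)# 4/4 satisfied · (4,2)# 6/7 satisfied · (4,3)# 4/6 satisfied · (4,4)# 3/5 satisfied · (4,5)# 3/4 satisfied
Row 5: (5,1)# 3/3 satisfied · (5,2)# 4/5 satisfied · (5,3)+ 1/5 not · (5,4)+ 1/4 not · (5,6)# 1/1 satisfied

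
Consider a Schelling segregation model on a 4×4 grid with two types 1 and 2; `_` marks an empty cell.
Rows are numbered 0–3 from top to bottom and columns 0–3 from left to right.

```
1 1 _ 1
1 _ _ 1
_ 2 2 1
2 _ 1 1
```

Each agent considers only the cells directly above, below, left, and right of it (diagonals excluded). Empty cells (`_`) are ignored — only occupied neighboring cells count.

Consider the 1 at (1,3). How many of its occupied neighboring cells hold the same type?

2

Occupied neighbors of (1,3): (0,3)=1, (2,3)=1.
Same type (1): 2 of 2.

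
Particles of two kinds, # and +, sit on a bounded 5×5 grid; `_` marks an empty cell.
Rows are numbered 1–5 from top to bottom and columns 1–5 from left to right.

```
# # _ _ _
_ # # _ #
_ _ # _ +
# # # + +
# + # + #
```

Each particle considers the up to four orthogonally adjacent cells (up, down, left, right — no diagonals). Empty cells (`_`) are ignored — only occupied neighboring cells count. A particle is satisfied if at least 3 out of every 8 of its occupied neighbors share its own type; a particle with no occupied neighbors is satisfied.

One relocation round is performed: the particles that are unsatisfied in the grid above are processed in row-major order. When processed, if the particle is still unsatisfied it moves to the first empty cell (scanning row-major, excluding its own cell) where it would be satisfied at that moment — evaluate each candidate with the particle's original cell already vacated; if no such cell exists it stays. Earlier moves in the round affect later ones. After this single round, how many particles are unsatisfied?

0

Initially unsatisfied (in order): (2,5), (5,2), (5,3), (5,4), (5,5).
  (2,5) → (1,3).
  (5,2) → (1,5).
  (5,3): now satisfied by earlier moves; stays.
  (5,4) → (1,4).
  (5,5) → (2,1).
Resulting grid:
# # # + +
# # # _ _
_ _ # _ +
# # # + +
# _ # _ _
All satisfied now.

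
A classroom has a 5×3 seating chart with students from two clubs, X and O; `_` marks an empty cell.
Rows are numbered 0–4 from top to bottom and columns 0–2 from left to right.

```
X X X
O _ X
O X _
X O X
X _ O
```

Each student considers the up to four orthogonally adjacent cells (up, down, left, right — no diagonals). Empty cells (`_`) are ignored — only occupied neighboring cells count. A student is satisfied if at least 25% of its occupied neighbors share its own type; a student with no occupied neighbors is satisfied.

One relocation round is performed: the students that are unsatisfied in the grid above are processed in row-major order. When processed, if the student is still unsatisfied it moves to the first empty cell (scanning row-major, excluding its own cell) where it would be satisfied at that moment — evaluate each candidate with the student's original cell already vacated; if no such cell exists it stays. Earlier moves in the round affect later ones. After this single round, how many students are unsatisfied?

0

Initially unsatisfied (in order): (2,1), (3,1), (3,2), (4,2).
  (2,1) → (1,1).
  (3,1) → (2,1).
  (3,2) → (2,2).
  (4,2): now satisfied by earlier moves; stays.
Resulting grid:
X X X
O X X
O O X
X _ _
X _ O
All satisfied now.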